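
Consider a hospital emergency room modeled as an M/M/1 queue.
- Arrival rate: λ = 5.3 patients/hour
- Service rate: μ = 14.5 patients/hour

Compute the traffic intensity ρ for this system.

Server utilization: ρ = λ/μ
ρ = 5.3/14.5 = 0.3655
The server is busy 36.55% of the time.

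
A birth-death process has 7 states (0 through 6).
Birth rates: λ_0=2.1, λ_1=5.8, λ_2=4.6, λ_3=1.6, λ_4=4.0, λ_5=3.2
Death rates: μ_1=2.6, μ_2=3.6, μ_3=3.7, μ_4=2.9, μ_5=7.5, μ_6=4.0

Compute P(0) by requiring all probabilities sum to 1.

Ratios P(n)/P(0) = (λ₀···λₙ₋₁)/(μ₁···μₙ):
P(1)/P(0) = (2.1)/(2.6) = 0.80769
P(2)/P(0) = (2.1×5.8)/(2.6×3.6) = 1.3013
P(3)/P(0) = (2.1×5.8×4.6)/(2.6×3.6×3.7) = 1.6178
P(4)/P(0) = (2.1×5.8×4.6×1.6)/(2.6×3.6×3.7×2.9) = 0.89258
P(5)/P(0) = (2.1×5.8×4.6×1.6×4.0)/(2.6×3.6×3.7×2.9×7.5) = 0.47605
P(6)/P(0) = (2.1×5.8×4.6×1.6×4.0×3.2)/(2.6×3.6×3.7×2.9×7.5×4.0) = 0.38084

Normalization: ∑ P(n) = 1
P(0) × (1.0000 + 0.80769 + 1.3013 + 1.6178 + 0.89258 + 0.47605 + 0.38084) = 1
P(0) × 6.4763 = 1
P(0) = 1/6.4763 = 0.1544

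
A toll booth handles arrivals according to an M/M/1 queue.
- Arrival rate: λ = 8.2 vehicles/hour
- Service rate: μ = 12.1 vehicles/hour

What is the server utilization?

Server utilization: ρ = λ/μ
ρ = 8.2/12.1 = 0.6777
The server is busy 67.77% of the time.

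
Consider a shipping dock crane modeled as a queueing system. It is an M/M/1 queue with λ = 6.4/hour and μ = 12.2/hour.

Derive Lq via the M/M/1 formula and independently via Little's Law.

Method 1 (direct): Lq = λ²/(μ(μ-λ)) = 40.96/(12.2 × 5.80) = 0.5789

Method 2 (Little's Law):
W = 1/(μ-λ) = 1/5.80 = 0.172414
Wq = W - 1/μ = 0.172414 - 0.0819672 = 0.09045
Lq = λWq = 6.4 × 0.09045 = 0.5789 ✔ (matches Method 1)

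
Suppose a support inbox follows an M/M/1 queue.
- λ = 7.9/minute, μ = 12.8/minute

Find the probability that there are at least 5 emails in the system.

ρ = λ/μ = 7.9/12.8 = 0.617188
P(N ≥ n) = ρⁿ
P(N ≥ 5) = 0.617188^5
P(N ≥ 5) = 0.08955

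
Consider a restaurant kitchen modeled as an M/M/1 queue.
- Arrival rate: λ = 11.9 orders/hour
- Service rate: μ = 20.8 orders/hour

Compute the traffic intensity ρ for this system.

Server utilization: ρ = λ/μ
ρ = 11.9/20.8 = 0.5721
The server is busy 57.21% of the time.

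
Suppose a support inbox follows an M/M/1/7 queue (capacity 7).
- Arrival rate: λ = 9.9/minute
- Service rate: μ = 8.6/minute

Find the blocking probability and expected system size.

ρ = λ/μ = 9.9/8.6 = 1.151163
P₀ = (1-ρ)/(1-ρ^(K+1)) = (1-1.151163)/(1-1.151163^8) = -0.15116/-2.0839 = 0.07254
P_K = P₀×ρ^K = 0.07254 × 1.151163^7 = 0.07254 × 2.6789 = 0.1943
Blocking probability P_7 = 0.1943 (19.43%)
L = ρ[1 - (K+1)ρ^K + Kρ^(K+1)] / [(1-ρ)(1-ρ^(K+1))]
L = 1.151163 × (1 - 8×2.6789077 + 7×3.0838595) / ((1 - 1.151163) × (1 - 3.0838595)) = 4.2237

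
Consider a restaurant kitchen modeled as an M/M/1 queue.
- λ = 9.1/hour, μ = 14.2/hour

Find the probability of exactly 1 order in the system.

ρ = λ/μ = 9.1/14.2 = 0.6408
P(n) = (1-ρ)ρⁿ
P(1) = (1-0.6408) × 0.6408^1
P(1) = 0.3592 × 0.6408
P(1) = 0.2302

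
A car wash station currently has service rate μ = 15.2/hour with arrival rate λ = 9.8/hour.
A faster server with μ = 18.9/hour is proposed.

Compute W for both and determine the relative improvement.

System 1: ρ₁ = 9.8/15.2 = 0.6447, W₁ = 1/(15.2-9.8) = 0.1852
System 2: ρ₂ = 9.8/18.9 = 0.5185, W₂ = 1/(18.9-9.8) = 0.1099
Improvement: (W₁-W₂)/W₁ = (0.1852-0.1099)/0.1852 = 40.66%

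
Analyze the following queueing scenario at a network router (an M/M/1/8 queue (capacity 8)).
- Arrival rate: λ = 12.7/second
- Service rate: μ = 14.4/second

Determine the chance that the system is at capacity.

ρ = λ/μ = 12.7/14.4 = 0.88194
P₀ = (1-ρ)/(1-ρ^(K+1)) = (1-0.88194)/(1-0.88194^9) = 0.11806/0.67719 = 0.1743
P_K = P₀×ρ^K = 0.17434 × 0.88194^8 = 0.17434 × 0.36603 = 0.06381
Blocking probability = 6.38%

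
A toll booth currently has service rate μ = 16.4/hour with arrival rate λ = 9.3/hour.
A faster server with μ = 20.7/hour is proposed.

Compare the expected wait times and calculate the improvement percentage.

System 1: ρ₁ = 9.3/16.4 = 0.5671, W₁ = 1/(16.4-9.3) = 0.14085
System 2: ρ₂ = 9.3/20.7 = 0.4493, W₂ = 1/(20.7-9.3) = 0.087719
Improvement: (W₁-W₂)/W₁ = (0.14085-0.087719)/0.14085 = 37.72%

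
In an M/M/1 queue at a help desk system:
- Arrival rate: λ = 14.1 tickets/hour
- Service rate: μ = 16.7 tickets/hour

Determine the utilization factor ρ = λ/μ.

Server utilization: ρ = λ/μ
ρ = 14.1/16.7 = 0.8443
The server is busy 84.43% of the time.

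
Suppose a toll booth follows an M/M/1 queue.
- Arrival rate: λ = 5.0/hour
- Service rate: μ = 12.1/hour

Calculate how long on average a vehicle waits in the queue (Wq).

First, compute utilization: ρ = λ/μ = 5.0/12.1 = 0.4132
For M/M/1: Wq = λ/(μ(μ-λ))
Wq = 5.0/(12.1 × (12.1-5.0))
Wq = 5.0/(12.1 × 7.10)
Wq = 0.05820 hours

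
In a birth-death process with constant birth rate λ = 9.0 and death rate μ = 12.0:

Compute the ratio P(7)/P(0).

For constant rates: P(n)/P(0) = (λ/μ)^n
P(7)/P(0) = (9.0/12.0)^7 = 0.7500^7 = 0.1335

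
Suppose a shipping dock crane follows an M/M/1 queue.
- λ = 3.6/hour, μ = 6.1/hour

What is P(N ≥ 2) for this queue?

ρ = λ/μ = 3.6/6.1 = 0.5902
P(N ≥ n) = ρⁿ
P(N ≥ 2) = 0.5902^2
P(N ≥ 2) = 0.3483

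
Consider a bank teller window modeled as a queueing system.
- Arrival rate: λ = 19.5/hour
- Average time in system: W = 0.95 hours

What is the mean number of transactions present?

Little's Law: L = λW
L = 19.5 × 0.95 = 18.5250 transactions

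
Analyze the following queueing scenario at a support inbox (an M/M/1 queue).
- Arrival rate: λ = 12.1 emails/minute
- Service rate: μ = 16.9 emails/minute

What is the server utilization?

Server utilization: ρ = λ/μ
ρ = 12.1/16.9 = 0.7160
The server is busy 71.60% of the time.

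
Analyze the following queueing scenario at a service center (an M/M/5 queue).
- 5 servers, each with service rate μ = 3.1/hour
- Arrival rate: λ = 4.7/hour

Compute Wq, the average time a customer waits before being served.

Traffic intensity: ρ = λ/(cμ) = 4.7/(5×3.1) = 0.3032
Since ρ = 0.3032 < 1, system is stable.
Offered load a = λ/μ = cρ = 4.7/3.1 = 1.5161
P₀ = [ Σₙ₌₀^4 aⁿ/n! + a^5/(5!(1-ρ)) ]⁻¹
Σ = a^0/0! + a^1/1! + a^2/2! + a^3/3! + a^4/4! = 1.000000 + 1.516129 + 1.149324 + 0.5808410 + 0.2201575 = 4.4665
a^5/(5!(1-ρ)) = 8.0109/(120 × 0.6968) = 0.09581
P₀ = 1/(4.4665 + 0.09581) = 0.2192
Lq = P₀·a^5·ρ / (5!(1-ρ)²) = 0.2192 × 8.0109 × 0.3032 / (120 × 0.4855) = 0.009139
Wq = Lq/λ = 0.009139/4.7 = 0.001944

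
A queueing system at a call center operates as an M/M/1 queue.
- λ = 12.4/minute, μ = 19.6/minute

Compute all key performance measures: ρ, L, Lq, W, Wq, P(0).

Step 1: ρ = λ/μ = 12.4/19.6 = 0.6327
Step 2: L = λ/(μ-λ) = 12.4/7.20 = 1.7222
Step 3: Lq = λ²/(μ(μ-λ)) = 153.76/(19.6×7.20) = 1.0896
Step 4: W = 1/(μ-λ) = 1/7.20 = 0.13889
Step 5: Wq = λ/(μ(μ-λ)) = 12.4/(19.6×7.20) = 0.08787
Step 6: P(0) = 1-ρ = 0.3673
Verify: L = λW = 12.4×0.13889 = 1.7222 ✔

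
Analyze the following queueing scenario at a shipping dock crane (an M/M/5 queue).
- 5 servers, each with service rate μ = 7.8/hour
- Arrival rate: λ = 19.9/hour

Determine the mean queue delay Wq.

Traffic intensity: ρ = λ/(cμ) = 19.9/(5×7.8) = 0.5103
Since ρ = 0.5103 < 1, system is stable.
Offered load a = λ/μ = cρ = 19.9/7.8 = 2.5513
P₀ = [ Σₙ₌₀^4 aⁿ/n! + a^5/(5!(1-ρ)) ]⁻¹
Σ = a^0/0! + a^1/1! + a^2/2! + a^3/3! + a^4/4! = 1.00000 + 2.55128 + 3.25452 + 2.76773 + 1.76532 = 11.3389
a^5/(5!(1-ρ)) = 108.0917/(120 × 0.48974) = 1.8393
P₀ = 1/(11.3389 + 1.8393) = 0.07588
Lq = P₀·a^5·ρ / (5!(1-ρ)²) = 0.075883 × 108.0917 × 0.51026 / (120 × 0.23985) = 0.1454
Wq = Lq/λ = 0.1454/19.9 = 0.007307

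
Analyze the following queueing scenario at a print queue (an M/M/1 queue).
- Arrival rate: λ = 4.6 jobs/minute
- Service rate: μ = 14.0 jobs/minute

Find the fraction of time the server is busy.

Server utilization: ρ = λ/μ
ρ = 4.6/14.0 = 0.3286
The server is busy 32.86% of the time.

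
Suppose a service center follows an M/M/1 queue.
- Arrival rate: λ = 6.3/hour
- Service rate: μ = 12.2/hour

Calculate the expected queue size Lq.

ρ = λ/μ = 6.3/12.2 = 0.5164
For M/M/1: Lq = λ²/(μ(μ-λ))
Lq = 39.69/(12.2 × 5.90)
Lq = 0.5514 customers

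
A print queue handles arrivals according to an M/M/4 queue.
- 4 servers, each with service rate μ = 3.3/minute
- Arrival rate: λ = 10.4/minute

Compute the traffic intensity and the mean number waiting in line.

Traffic intensity: ρ = λ/(cμ) = 10.4/(4×3.3) = 0.7879
Since ρ = 0.7879 < 1, system is stable.
Offered load a = λ/μ = cρ = 10.4/3.3 = 3.1515
P₀ = [ Σₙ₌₀^3 aⁿ/n! + a^4/(4!(1-ρ)) ]⁻¹
Σ = a^0/0! + a^1/1! + a^2/2! + a^3/3! = 1.00000 + 3.15152 + 4.96602 + 5.21683 = 14.3344
a^4/(4!(1-ρ)) = 98.6456/(24 × 0.212121) = 19.3768
P₀ = 1/(14.3344 + 19.3768) = 0.02966
Lq = P₀·a^4·ρ / (4!(1-ρ)²) = 0.0296637 × 98.6456 × 0.787879 / (24 × 0.0449954) = 2.1349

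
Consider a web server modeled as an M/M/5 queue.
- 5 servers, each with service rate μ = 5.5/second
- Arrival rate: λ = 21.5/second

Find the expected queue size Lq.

Traffic intensity: ρ = λ/(cμ) = 21.5/(5×5.5) = 0.7818
Since ρ = 0.7818 < 1, system is stable.
Offered load a = λ/μ = cρ = 21.5/5.5 = 3.9091
P₀ = [ Σₙ₌₀^4 aⁿ/n! + a^5/(5!(1-ρ)) ]⁻¹
Σ = a^0/0! + a^1/1! + a^2/2! + a^3/3! + a^4/4! = 1.0000 + 3.9091 + 7.6405 + 9.9558 + 9.7295 = 32.2349
a^5/(5!(1-ρ)) = 912.8068/(120 × 0.218182) = 34.8641
P₀ = 1/(32.2349 + 34.8641) = 0.01490
Lq = P₀·a^5·ρ / (5!(1-ρ)²) = 0.0149033 × 912.8068 × 0.781818 / (120 × 0.0476033) = 1.8619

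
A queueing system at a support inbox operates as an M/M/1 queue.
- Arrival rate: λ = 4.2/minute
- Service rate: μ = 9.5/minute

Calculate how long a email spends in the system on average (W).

First, compute utilization: ρ = λ/μ = 4.2/9.5 = 0.4421
For M/M/1: W = 1/(μ-λ)
W = 1/(9.5-4.2) = 1/5.30
W = 0.1887 minutes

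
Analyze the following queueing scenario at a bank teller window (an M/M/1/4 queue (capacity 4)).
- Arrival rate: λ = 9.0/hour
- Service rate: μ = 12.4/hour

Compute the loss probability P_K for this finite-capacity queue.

ρ = λ/μ = 9.0/12.4 = 0.7258
P₀ = (1-ρ)/(1-ρ^(K+1)) = (1-0.7258)/(1-0.7258^5) = 0.2742/0.7986 = 0.3434
P_K = P₀×ρ^K = 0.34336 × 0.7258^4 = 0.34336 × 0.27750 = 0.09528
Blocking probability = 9.53%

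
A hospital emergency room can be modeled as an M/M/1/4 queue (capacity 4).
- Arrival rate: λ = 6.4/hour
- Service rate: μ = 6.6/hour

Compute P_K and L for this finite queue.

ρ = λ/μ = 6.4/6.6 = 0.9697
P₀ = (1-ρ)/(1-ρ^(K+1)) = (1-0.9697)/(1-0.9697^5) = 0.03030/0.1426 = 0.2125
P_K = P₀×ρ^K = 0.2125 × 0.9697^4 = 0.2125 × 0.8842 = 0.1879
Blocking probability P_4 = 0.1879 (18.79%)
L = ρ[1 - (K+1)ρ^K + Kρ^(K+1)] / [(1-ρ)(1-ρ^(K+1))]
L = 0.9697 × (1 - 5×0.8841981 + 4×0.8574069) / ((1 - 0.9697) × (1 - 0.8574069)) = 1.9385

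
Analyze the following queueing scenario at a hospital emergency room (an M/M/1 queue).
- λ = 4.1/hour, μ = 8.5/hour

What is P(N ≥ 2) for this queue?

ρ = λ/μ = 4.1/8.5 = 0.4824
P(N ≥ n) = ρⁿ
P(N ≥ 2) = 0.4824^2
P(N ≥ 2) = 0.2327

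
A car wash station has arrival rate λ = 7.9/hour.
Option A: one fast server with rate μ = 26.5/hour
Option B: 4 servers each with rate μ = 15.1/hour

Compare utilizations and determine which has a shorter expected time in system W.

Option A: single server μ = 26.5 (M/M/1)
  ρ_A = 7.9/26.5 = 0.2981
  W_A = 1/(μ-λ) = 1/(26.5-7.9) = 1/18.60 = 0.05376

Option B: 4 servers μ = 15.1 (M/M/4)
  ρ_B = λ/(cμ) = 7.9/(4×15.1) = 0.1308
  Offered load a = λ/μ = cρ = 7.9/15.1 = 0.5232
  P₀ = [ Σₙ₌₀^3 aⁿ/n! + a^4/(4!(1-ρ)) ]⁻¹
  Σ = a^0/0! + a^1/1! + a^2/2! + a^3/3! = 1.0000 + 0.52318 + 0.13686 + 0.023867 = 1.6839
  a^4/(4!(1-ρ)) = 0.07492/(24 × 0.8692) = 0.003591
  P₀ = 1/(1.6839 + 0.003591) = 0.5926
  Lq = P₀·a^4·ρ / (4!(1-ρ)²) = 0.5926 × 0.07492 × 0.1308 / (24 × 0.7555) = 0.0003203
  Wq_B = Lq/λ = 0.0003203/7.9 = 0.00004054
  W_B = Wq_B + 1/μ = 0.00004054 + 0.06623 = 0.06627

Since W_A = 0.05376 < W_B = 0.06627, Option A (single fast server) has the shorter time in system.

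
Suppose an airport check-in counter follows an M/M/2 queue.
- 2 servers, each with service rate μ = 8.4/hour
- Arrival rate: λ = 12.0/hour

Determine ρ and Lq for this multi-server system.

Traffic intensity: ρ = λ/(cμ) = 12.0/(2×8.4) = 0.7143
Since ρ = 0.7143 < 1, system is stable.
Offered load a = λ/μ = cρ = 12.0/8.4 = 1.4286
P₀ = [ Σₙ₌₀^1 aⁿ/n! + a^2/(2!(1-ρ)) ]⁻¹
Σ = a^0/0! + a^1/1! = 1.0000 + 1.4286 = 2.4286
a^2/(2!(1-ρ)) = 2.04082/(2 × 0.285714) = 3.5714
P₀ = 1/(2.4286 + 3.5714) = 0.1667
Lq = P₀·a^2·ρ / (2!(1-ρ)²) = 0.16667 × 2.0408 × 0.71429 / (2 × 0.081633) = 1.4881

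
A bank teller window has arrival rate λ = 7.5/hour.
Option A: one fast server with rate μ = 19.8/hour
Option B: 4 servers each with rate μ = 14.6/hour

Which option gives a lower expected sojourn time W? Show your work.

Option A: single server μ = 19.8 (M/M/1)
  ρ_A = 7.5/19.8 = 0.3788
  W_A = 1/(μ-λ) = 1/(19.8-7.5) = 1/12.30 = 0.08130

Option B: 4 servers μ = 14.6 (M/M/4)
  ρ_B = λ/(cμ) = 7.5/(4×14.6) = 0.1284
  Offered load a = λ/μ = cρ = 7.5/14.6 = 0.5137
  P₀ = [ Σₙ₌₀^3 aⁿ/n! + a^4/(4!(1-ρ)) ]⁻¹
  Σ = a^0/0! + a^1/1! + a^2/2! + a^3/3! = 1.0000 + 0.5137 + 0.1319 + 0.02259 = 1.6682
  a^4/(4!(1-ρ)) = 0.06964/(24 × 0.8716) = 0.003329
  P₀ = 1/(1.66823 + 0.00332903) = 0.5982
  Lq = P₀·a^4·ρ / (4!(1-ρ)²) = 0.598242 × 0.0696360 × 0.128425 / (24 × 0.759644) = 0.0002935
  Wq_B = Lq/λ = 0.0002935/7.5 = 0.00003913
  W_B = Wq_B + 1/μ = 0.00003913 + 0.06849 = 0.06853

Since W_B = 0.06853 < W_A = 0.08130, Option B (multiple servers) has the shorter time in system.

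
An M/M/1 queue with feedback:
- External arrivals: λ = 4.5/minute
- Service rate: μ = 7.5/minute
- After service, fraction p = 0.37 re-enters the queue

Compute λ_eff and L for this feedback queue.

Effective arrival rate: λ_eff = λ/(1-p) = 4.5/(1-0.37) = 4.5/0.63 = 7.14286
ρ = λ_eff/μ = 7.14286/7.5 = 0.952381
L = ρ/(1-ρ) = 0.952381/(1-0.952381) = 20.0000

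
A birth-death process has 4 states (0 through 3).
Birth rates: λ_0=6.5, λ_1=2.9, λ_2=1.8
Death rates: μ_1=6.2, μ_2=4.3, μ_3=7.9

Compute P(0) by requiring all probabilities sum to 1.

Ratios P(n)/P(0) = (λ₀···λₙ₋₁)/(μ₁···μₙ):
P(1)/P(0) = (6.5)/(6.2) = 1.0484
P(2)/P(0) = (6.5×2.9)/(6.2×4.3) = 0.70705
P(3)/P(0) = (6.5×2.9×1.8)/(6.2×4.3×7.9) = 0.16110

Normalization: ∑ P(n) = 1
P(0) × (1.0000 + 1.0484 + 0.70705 + 0.16110) = 1
P(0) × 2.9165 = 1
P(0) = 1/2.9165 = 0.3429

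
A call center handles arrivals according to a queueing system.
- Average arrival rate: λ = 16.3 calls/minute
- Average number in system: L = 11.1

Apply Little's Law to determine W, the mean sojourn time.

Little's Law: L = λW, so W = L/λ
W = 11.1/16.3 = 0.6810 minutes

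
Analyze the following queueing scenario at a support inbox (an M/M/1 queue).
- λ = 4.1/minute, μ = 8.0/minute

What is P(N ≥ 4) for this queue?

ρ = λ/μ = 4.1/8.0 = 0.5125
P(N ≥ n) = ρⁿ
P(N ≥ 4) = 0.5125^4
P(N ≥ 4) = 0.06899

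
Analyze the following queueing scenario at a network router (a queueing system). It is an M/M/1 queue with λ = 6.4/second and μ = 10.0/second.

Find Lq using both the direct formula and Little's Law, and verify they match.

Method 1 (direct): Lq = λ²/(μ(μ-λ)) = 40.96/(10.0 × 3.60) = 1.1378

Method 2 (Little's Law):
W = 1/(μ-λ) = 1/3.60 = 0.27778
Wq = W - 1/μ = 0.27778 - 0.10000 = 0.17778
Lq = λWq = 6.4 × 0.17778 = 1.1378 ✔ (matches Method 1)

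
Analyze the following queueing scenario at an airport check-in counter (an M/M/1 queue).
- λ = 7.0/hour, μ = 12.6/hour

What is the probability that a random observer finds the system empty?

ρ = λ/μ = 7.0/12.6 = 0.5556
P(0) = 1 - ρ = 1 - 0.5556 = 0.4444
The server is idle 44.44% of the time.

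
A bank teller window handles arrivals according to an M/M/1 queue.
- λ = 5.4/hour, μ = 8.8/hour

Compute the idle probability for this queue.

ρ = λ/μ = 5.4/8.8 = 0.6136
P(0) = 1 - ρ = 1 - 0.6136 = 0.3864
The server is idle 38.64% of the time.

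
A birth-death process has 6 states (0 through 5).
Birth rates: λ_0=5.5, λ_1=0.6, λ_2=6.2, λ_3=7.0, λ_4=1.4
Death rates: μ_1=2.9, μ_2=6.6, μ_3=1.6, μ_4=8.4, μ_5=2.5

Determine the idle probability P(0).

Ratios P(n)/P(0) = (λ₀···λₙ₋₁)/(μ₁···μₙ):
P(1)/P(0) = (5.5)/(2.9) = 1.8966
P(2)/P(0) = (5.5×0.6)/(2.9×6.6) = 0.17241
P(3)/P(0) = (5.5×0.6×6.2)/(2.9×6.6×1.6) = 0.66810
P(4)/P(0) = (5.5×0.6×6.2×7.0)/(2.9×6.6×1.6×8.4) = 0.55675
P(5)/P(0) = (5.5×0.6×6.2×7.0×1.4)/(2.9×6.6×1.6×8.4×2.5) = 0.31178

Normalization: ∑ P(n) = 1
P(0) × (1.0000 + 1.8966 + 0.17241 + 0.66810 + 0.55675 + 0.31178) = 1
P(0) × 4.6056 = 1
P(0) = 1/4.6056 = 0.2171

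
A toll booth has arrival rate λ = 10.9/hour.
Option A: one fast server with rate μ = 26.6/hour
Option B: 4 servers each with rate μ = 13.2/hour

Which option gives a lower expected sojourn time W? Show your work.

Option A: single server μ = 26.6 (M/M/1)
  ρ_A = 10.9/26.6 = 0.4098
  W_A = 1/(μ-λ) = 1/(26.6-10.9) = 1/15.70 = 0.06369

Option B: 4 servers μ = 13.2 (M/M/4)
  ρ_B = λ/(cμ) = 10.9/(4×13.2) = 0.2064
  Offered load a = λ/μ = cρ = 10.9/13.2 = 0.8258
  P₀ = [ Σₙ₌₀^3 aⁿ/n! + a^4/(4!(1-ρ)) ]⁻¹
  Σ = a^0/0! + a^1/1! + a^2/2! + a^3/3! = 1.0000 + 0.8258 + 0.3409 + 0.09384 = 2.2605
  a^4/(4!(1-ρ)) = 0.4650/(24 × 0.7936) = 0.02441
  P₀ = 1/(2.26054 + 0.0244129) = 0.4376
  Lq = P₀·a^4·ρ / (4!(1-ρ)²) = 0.4376 × 0.4650 × 0.2064 / (24 × 0.6297) = 0.002779
  Wq_B = Lq/λ = 0.002779/10.9 = 0.0002550
  W_B = Wq_B + 1/μ = 0.0002550 + 0.07576 = 0.07601

Since W_A = 0.06369 < W_B = 0.07601, Option A (single fast server) has the shorter time in system.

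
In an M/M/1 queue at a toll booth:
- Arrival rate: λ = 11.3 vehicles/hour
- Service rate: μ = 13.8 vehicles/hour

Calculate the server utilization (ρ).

Server utilization: ρ = λ/μ
ρ = 11.3/13.8 = 0.8188
The server is busy 81.88% of the time.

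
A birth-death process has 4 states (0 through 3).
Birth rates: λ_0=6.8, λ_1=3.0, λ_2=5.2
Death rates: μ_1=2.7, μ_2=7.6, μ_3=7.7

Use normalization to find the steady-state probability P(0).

Ratios P(n)/P(0) = (λ₀···λₙ₋₁)/(μ₁···μₙ):
P(1)/P(0) = (6.8)/(2.7) = 2.5185
P(2)/P(0) = (6.8×3.0)/(2.7×7.6) = 0.99415
P(3)/P(0) = (6.8×3.0×5.2)/(2.7×7.6×7.7) = 0.67138

Normalization: ∑ P(n) = 1
P(0) × (1.0000 + 2.5185 + 0.99415 + 0.67138) = 1
P(0) × 5.1840 = 1
P(0) = 1/5.1840 = 0.1929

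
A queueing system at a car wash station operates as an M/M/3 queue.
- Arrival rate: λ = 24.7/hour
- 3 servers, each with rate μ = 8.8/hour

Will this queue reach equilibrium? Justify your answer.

Stability requires ρ = λ/(cμ) < 1
ρ = 24.7/(3 × 8.8) = 24.7/26.40 = 0.9356
Since 0.9356 < 1, the system is STABLE.
The servers are busy 93.56% of the time.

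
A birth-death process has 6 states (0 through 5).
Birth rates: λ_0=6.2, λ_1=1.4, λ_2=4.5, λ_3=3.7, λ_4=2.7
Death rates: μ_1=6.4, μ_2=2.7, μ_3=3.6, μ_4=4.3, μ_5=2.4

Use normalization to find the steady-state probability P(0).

Ratios P(n)/P(0) = (λ₀···λₙ₋₁)/(μ₁···μₙ):
P(1)/P(0) = (6.2)/(6.4) = 0.9688
P(2)/P(0) = (6.2×1.4)/(6.4×2.7) = 0.5023
P(3)/P(0) = (6.2×1.4×4.5)/(6.4×2.7×3.6) = 0.6279
P(4)/P(0) = (6.2×1.4×4.5×3.7)/(6.4×2.7×3.6×4.3) = 0.5403
P(5)/P(0) = (6.2×1.4×4.5×3.7×2.7)/(6.4×2.7×3.6×4.3×2.4) = 0.6078

Normalization: ∑ P(n) = 1
P(0) × (1.0000 + 0.9688 + 0.5023 + 0.6279 + 0.5403 + 0.6078) = 1
P(0) × 4.2471 = 1
P(0) = 1/4.2471 = 0.2355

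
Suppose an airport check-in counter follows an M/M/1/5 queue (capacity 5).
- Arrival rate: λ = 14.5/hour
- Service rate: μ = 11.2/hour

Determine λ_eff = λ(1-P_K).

ρ = λ/μ = 14.5/11.2 = 1.29464
P₀ = (1-ρ)/(1-ρ^(K+1)) = (1-1.29464)/(1-1.29464^6) = -0.29464/-3.7086 = 0.07945
P_K = P₀×ρ^K = 0.07945 × 1.29464^5 = 0.07945 × 3.6370 = 0.2890
λ_eff = λ(1-P_K) = 14.5 × (1 - 0.28895) = 14.5 × 0.71105 = 10.3102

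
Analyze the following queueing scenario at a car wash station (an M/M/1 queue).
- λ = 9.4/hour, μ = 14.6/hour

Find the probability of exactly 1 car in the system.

ρ = λ/μ = 9.4/14.6 = 0.6438
P(n) = (1-ρ)ρⁿ
P(1) = (1-0.6438) × 0.6438^1
P(1) = 0.3562 × 0.6438
P(1) = 0.2293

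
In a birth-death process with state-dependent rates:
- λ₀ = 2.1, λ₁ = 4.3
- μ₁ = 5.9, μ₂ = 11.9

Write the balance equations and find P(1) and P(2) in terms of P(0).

Balance equations:
State 0: λ₀P₀ = μ₁P₁ → P₁ = (λ₀/μ₁)P₀ = (2.1/5.9)P₀ = 0.3559P₀
State 1: P₂ = (λ₀λ₁)/(μ₁μ₂)P₀ = (2.1×4.3)/(5.9×11.9)P₀ = 0.1286P₀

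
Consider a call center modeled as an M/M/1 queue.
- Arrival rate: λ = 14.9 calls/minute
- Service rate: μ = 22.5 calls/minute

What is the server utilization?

Server utilization: ρ = λ/μ
ρ = 14.9/22.5 = 0.6622
The server is busy 66.22% of the time.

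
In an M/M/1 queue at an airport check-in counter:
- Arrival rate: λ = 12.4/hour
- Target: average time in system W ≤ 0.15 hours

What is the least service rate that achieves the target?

For M/M/1: W = 1/(μ-λ)
Need W ≤ 0.15, so 1/(μ-λ) ≤ 0.15
μ - λ ≥ 1/0.15 = 6.6667
μ ≥ 12.4 + 6.6667 = 19.0667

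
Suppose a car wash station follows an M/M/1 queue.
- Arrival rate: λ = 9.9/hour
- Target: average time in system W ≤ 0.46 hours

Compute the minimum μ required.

For M/M/1: W = 1/(μ-λ)
Need W ≤ 0.46, so 1/(μ-λ) ≤ 0.46
μ - λ ≥ 1/0.46 = 2.1739
μ ≥ 9.9 + 2.1739 = 12.0739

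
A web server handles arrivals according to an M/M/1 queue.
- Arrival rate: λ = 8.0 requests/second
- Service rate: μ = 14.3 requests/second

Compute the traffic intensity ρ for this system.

Server utilization: ρ = λ/μ
ρ = 8.0/14.3 = 0.5594
The server is busy 55.94% of the time.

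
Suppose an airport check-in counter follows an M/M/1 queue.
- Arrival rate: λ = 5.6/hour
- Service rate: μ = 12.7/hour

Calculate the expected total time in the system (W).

First, compute utilization: ρ = λ/μ = 5.6/12.7 = 0.4409
For M/M/1: W = 1/(μ-λ)
W = 1/(12.7-5.6) = 1/7.10
W = 0.1408 hours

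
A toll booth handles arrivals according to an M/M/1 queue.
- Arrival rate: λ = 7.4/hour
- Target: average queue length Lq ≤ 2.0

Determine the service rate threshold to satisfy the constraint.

For M/M/1: Lq = λ²/(μ(μ-λ))
Need Lq ≤ 2.0, i.e. μ(μ-λ) ≥ λ²/2.0
μ² - 7.4μ - 54.76/2.0 ≥ 0  →  μ² - 7.4μ - 27.3800 ≥ 0
Quadratic formula (positive root): μ = [λ + √(λ² + 4×27.3800)]/2
Discriminant: 54.76 + 4×27.3800 = 164.2800, √164.2800 = 12.8172
μ ≥ (7.4 + 12.8172)/2 = 10.1086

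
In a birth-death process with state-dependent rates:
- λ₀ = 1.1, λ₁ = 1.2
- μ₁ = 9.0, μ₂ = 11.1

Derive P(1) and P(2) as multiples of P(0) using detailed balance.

Balance equations:
State 0: λ₀P₀ = μ₁P₁ → P₁ = (λ₀/μ₁)P₀ = (1.1/9.0)P₀ = 0.1222P₀
State 1: P₂ = (λ₀λ₁)/(μ₁μ₂)P₀ = (1.1×1.2)/(9.0×11.1)P₀ = 0.01321P₀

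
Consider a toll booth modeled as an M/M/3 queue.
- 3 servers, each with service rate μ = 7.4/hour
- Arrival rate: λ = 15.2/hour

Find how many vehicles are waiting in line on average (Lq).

Traffic intensity: ρ = λ/(cμ) = 15.2/(3×7.4) = 0.6847
Since ρ = 0.6847 < 1, system is stable.
Offered load a = λ/μ = cρ = 15.2/7.4 = 2.0541
P₀ = [ Σₙ₌₀^2 aⁿ/n! + a^3/(3!(1-ρ)) ]⁻¹
Σ = a^0/0! + a^1/1! + a^2/2! = 1.00000 + 2.05405 + 2.10957 = 5.1636
a^3/(3!(1-ρ)) = 8.66634/(6 × 0.315315) = 4.5808
P₀ = 1/(5.1636 + 4.5808) = 0.1026
Lq = P₀·a^3·ρ / (3!(1-ρ)²) = 0.102623 × 8.66634 × 0.684685 / (6 × 0.0994237) = 1.0208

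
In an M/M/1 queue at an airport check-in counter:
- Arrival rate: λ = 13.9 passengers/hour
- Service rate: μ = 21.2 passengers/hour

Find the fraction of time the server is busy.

Server utilization: ρ = λ/μ
ρ = 13.9/21.2 = 0.6557
The server is busy 65.57% of the time.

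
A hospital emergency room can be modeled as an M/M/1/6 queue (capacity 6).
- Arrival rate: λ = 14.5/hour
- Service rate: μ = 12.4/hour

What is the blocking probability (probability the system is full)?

ρ = λ/μ = 14.5/12.4 = 1.16935
P₀ = (1-ρ)/(1-ρ^(K+1)) = (1-1.16935)/(1-1.16935^7) = -0.16935/-1.9896 = 0.08512
P_K = P₀×ρ^K = 0.08512 × 1.16935^6 = 0.08512 × 2.5566 = 0.2176
Blocking probability = 21.76%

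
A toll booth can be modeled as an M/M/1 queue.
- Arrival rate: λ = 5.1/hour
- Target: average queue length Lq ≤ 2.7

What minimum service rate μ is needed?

For M/M/1: Lq = λ²/(μ(μ-λ))
Need Lq ≤ 2.7, i.e. μ(μ-λ) ≥ λ²/2.7
μ² - 5.1μ - 26.01/2.7 ≥ 0  →  μ² - 5.1μ - 9.63333 ≥ 0
Quadratic formula (positive root): μ = [λ + √(λ² + 4×9.63333)]/2
Discriminant: 26.01 + 4×9.63333 = 64.5433, √64.5433 = 8.0339
μ ≥ (5.1 + 8.0339)/2 = 6.5669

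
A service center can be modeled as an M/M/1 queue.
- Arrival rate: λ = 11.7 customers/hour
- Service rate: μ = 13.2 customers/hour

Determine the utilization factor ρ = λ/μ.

Server utilization: ρ = λ/μ
ρ = 11.7/13.2 = 0.8864
The server is busy 88.64% of the time.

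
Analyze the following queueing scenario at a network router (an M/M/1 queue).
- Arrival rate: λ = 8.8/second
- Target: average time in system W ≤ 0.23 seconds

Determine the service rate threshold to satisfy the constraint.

For M/M/1: W = 1/(μ-λ)
Need W ≤ 0.23, so 1/(μ-λ) ≤ 0.23
μ - λ ≥ 1/0.23 = 4.3478
μ ≥ 8.8 + 4.3478 = 13.1478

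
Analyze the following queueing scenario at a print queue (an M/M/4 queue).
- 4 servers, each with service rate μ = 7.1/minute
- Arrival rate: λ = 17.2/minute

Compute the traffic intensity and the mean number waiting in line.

Traffic intensity: ρ = λ/(cμ) = 17.2/(4×7.1) = 0.6056
Since ρ = 0.6056 < 1, system is stable.
Offered load a = λ/μ = cρ = 17.2/7.1 = 2.4225
P₀ = [ Σₙ₌₀^3 aⁿ/n! + a^4/(4!(1-ρ)) ]⁻¹
Σ = a^0/0! + a^1/1! + a^2/2! + a^3/3! = 1.00000 + 2.42254 + 2.93434 + 2.36951 = 8.7264
a^4/(4!(1-ρ)) = 34.4414/(24 × 0.39437) = 3.6389
P₀ = 1/(8.7264 + 3.6389) = 0.08087
Lq = P₀·a^4·ρ / (4!(1-ρ)²) = 0.080872 × 34.4414 × 0.60563 / (24 × 0.15552) = 0.4519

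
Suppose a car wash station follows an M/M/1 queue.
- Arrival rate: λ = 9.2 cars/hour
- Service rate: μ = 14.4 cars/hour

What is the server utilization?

Server utilization: ρ = λ/μ
ρ = 9.2/14.4 = 0.6389
The server is busy 63.89% of the time.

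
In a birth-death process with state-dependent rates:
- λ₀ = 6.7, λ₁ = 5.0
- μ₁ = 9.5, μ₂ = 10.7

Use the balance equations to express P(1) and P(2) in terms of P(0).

Balance equations:
State 0: λ₀P₀ = μ₁P₁ → P₁ = (λ₀/μ₁)P₀ = (6.7/9.5)P₀ = 0.7053P₀
State 1: P₂ = (λ₀λ₁)/(μ₁μ₂)P₀ = (6.7×5.0)/(9.5×10.7)P₀ = 0.3296P₀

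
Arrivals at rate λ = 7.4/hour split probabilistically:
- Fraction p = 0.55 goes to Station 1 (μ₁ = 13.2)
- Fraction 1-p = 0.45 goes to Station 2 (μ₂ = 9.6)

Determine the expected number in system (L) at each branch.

Effective rates: λ₁ = 7.4×0.55 = 4.07, λ₂ = 7.4×0.45 = 3.33
Station 1: ρ₁ = 4.07/13.2 = 0.30833, L₁ = ρ₁/(1-ρ₁) = 0.30833/(1-0.30833) = 0.4458
Station 2: ρ₂ = 3.33/9.6 = 0.34687, L₂ = ρ₂/(1-ρ₂) = 0.34687/(1-0.34687) = 0.5311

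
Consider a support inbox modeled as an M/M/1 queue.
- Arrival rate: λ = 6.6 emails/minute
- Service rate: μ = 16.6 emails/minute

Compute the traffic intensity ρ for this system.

Server utilization: ρ = λ/μ
ρ = 6.6/16.6 = 0.3976
The server is busy 39.76% of the time.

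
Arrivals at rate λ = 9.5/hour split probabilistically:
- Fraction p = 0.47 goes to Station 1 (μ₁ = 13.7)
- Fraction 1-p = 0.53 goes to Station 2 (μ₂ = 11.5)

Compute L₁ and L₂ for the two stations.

Effective rates: λ₁ = 9.5×0.47 = 4.465, λ₂ = 9.5×0.53 = 5.035
Station 1: ρ₁ = 4.465/13.7 = 0.3259, L₁ = ρ₁/(1-ρ₁) = 0.3259/(1-0.3259) = 0.4835
Station 2: ρ₂ = 5.035/11.5 = 0.43783, L₂ = ρ₂/(1-ρ₂) = 0.43783/(1-0.43783) = 0.7788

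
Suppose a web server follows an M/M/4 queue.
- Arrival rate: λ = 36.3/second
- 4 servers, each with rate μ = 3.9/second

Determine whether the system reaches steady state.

Stability requires ρ = λ/(cμ) < 1
ρ = 36.3/(4 × 3.9) = 36.3/15.60 = 2.3269
Since 2.3269 ≥ 1, the system is UNSTABLE.
Need c > λ/μ = 36.3/3.9 = 9.31.
Minimum servers needed: c = 10.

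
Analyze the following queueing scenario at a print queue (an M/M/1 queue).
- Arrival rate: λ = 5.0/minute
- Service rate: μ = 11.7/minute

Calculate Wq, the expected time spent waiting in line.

First, compute utilization: ρ = λ/μ = 5.0/11.7 = 0.4274
For M/M/1: Wq = λ/(μ(μ-λ))
Wq = 5.0/(11.7 × (11.7-5.0))
Wq = 5.0/(11.7 × 6.70)
Wq = 0.06378 minutes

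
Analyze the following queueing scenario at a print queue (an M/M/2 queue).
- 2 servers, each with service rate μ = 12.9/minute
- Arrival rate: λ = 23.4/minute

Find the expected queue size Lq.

Traffic intensity: ρ = λ/(cμ) = 23.4/(2×12.9) = 0.9070
Since ρ = 0.9070 < 1, system is stable.
Offered load a = λ/μ = cρ = 23.4/12.9 = 1.8140
P₀ = [ Σₙ₌₀^1 aⁿ/n! + a^2/(2!(1-ρ)) ]⁻¹
Σ = a^0/0! + a^1/1! = 1.0000 + 1.8140 = 2.8140
a^2/(2!(1-ρ)) = 3.290427/(2 × 0.09302326) = 17.6860
P₀ = 1/(2.8140 + 17.6860) = 0.04878
Lq = P₀·a^2·ρ / (2!(1-ρ)²) = 0.0487805 × 3.29043 × 0.906977 / (2 × 0.00865333) = 8.4117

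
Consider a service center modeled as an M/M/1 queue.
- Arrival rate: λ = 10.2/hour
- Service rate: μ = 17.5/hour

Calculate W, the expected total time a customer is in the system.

First, compute utilization: ρ = λ/μ = 10.2/17.5 = 0.5829
For M/M/1: W = 1/(μ-λ)
W = 1/(17.5-10.2) = 1/7.30
W = 0.1370 hours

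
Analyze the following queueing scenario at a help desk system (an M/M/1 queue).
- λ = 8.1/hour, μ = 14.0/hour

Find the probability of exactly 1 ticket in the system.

ρ = λ/μ = 8.1/14.0 = 0.5786
P(n) = (1-ρ)ρⁿ
P(1) = (1-0.5786) × 0.5786^1
P(1) = 0.4214 × 0.5786
P(1) = 0.2438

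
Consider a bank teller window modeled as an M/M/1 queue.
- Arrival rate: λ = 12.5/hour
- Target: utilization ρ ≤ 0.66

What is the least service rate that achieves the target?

ρ = λ/μ, so μ = λ/ρ
μ ≥ 12.5/0.66 = 18.9394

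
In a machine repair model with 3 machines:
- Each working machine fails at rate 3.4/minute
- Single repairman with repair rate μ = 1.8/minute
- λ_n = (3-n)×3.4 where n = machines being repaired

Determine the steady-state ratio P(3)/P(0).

P(3)/P(0) = ∏_{i=0}^{3-1} λ_i/μ_{i+1}
= (3-0)×3.4/1.8 × (3-1)×3.4/1.8 × (3-2)×3.4/1.8
= 40.4362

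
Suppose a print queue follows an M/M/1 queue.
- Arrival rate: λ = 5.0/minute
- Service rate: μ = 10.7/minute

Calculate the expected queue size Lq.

ρ = λ/μ = 5.0/10.7 = 0.4673
For M/M/1: Lq = λ²/(μ(μ-λ))
Lq = 25.00/(10.7 × 5.70)
Lq = 0.4099 jobs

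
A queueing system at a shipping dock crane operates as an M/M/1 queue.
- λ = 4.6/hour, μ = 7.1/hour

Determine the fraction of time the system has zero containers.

ρ = λ/μ = 4.6/7.1 = 0.6479
P(0) = 1 - ρ = 1 - 0.6479 = 0.3521
The server is idle 35.21% of the time.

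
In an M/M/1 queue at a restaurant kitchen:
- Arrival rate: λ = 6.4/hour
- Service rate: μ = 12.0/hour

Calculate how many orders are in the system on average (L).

ρ = λ/μ = 6.4/12.0 = 0.5333
For M/M/1: L = λ/(μ-λ)
L = 6.4/(12.0-6.4) = 6.4/5.60
L = 1.1429 orders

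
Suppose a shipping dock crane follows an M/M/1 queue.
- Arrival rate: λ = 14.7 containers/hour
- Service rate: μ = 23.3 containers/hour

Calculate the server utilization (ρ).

Server utilization: ρ = λ/μ
ρ = 14.7/23.3 = 0.6309
The server is busy 63.09% of the time.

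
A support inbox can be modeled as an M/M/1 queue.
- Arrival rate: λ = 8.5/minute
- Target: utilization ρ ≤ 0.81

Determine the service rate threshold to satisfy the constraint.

ρ = λ/μ, so μ = λ/ρ
μ ≥ 8.5/0.81 = 10.4938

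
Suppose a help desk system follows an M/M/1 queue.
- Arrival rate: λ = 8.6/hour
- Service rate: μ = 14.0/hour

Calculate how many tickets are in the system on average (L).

ρ = λ/μ = 8.6/14.0 = 0.6143
For M/M/1: L = λ/(μ-λ)
L = 8.6/(14.0-8.6) = 8.6/5.40
L = 1.5926 tickets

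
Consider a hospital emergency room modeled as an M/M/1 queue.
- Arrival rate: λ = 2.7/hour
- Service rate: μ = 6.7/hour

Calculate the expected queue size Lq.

ρ = λ/μ = 2.7/6.7 = 0.4030
For M/M/1: Lq = λ²/(μ(μ-λ))
Lq = 7.29/(6.7 × 4.00)
Lq = 0.2720 patients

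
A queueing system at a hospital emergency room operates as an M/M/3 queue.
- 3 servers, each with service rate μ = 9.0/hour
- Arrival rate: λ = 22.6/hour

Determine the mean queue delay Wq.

Traffic intensity: ρ = λ/(cμ) = 22.6/(3×9.0) = 0.8370
Since ρ = 0.8370 < 1, system is stable.
Offered load a = λ/μ = cρ = 22.6/9.0 = 2.5111
P₀ = [ Σₙ₌₀^2 aⁿ/n! + a^3/(3!(1-ρ)) ]⁻¹
Σ = a^0/0! + a^1/1! + a^2/2! = 1.000000 + 2.511111 + 3.152840 = 6.6640
a^3/(3!(1-ρ)) = 15.83426/(6 × 0.1629630) = 16.1941
P₀ = 1/(6.6640 + 16.1941) = 0.04375
Lq = P₀·a^3·ρ / (3!(1-ρ)²) = 0.043748 × 15.8343 × 0.83704 / (6 × 0.026557) = 3.6389
Wq = Lq/λ = 3.6389/22.6 = 0.1610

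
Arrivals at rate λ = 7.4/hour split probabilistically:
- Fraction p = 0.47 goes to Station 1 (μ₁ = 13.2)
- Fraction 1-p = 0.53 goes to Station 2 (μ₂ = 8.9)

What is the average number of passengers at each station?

Effective rates: λ₁ = 7.4×0.47 = 3.478, λ₂ = 7.4×0.53 = 3.922
Station 1: ρ₁ = 3.478/13.2 = 0.26348, L₁ = ρ₁/(1-ρ₁) = 0.26348/(1-0.26348) = 0.3577
Station 2: ρ₂ = 3.922/8.9 = 0.4407, L₂ = ρ₂/(1-ρ₂) = 0.4407/(1-0.4407) = 0.7879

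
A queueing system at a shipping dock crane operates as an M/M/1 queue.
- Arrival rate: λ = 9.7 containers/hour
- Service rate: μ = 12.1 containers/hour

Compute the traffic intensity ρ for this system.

Server utilization: ρ = λ/μ
ρ = 9.7/12.1 = 0.8017
The server is busy 80.17% of the time.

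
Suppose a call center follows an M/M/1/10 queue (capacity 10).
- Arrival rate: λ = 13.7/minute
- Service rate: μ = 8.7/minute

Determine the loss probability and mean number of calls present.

ρ = λ/μ = 13.7/8.7 = 1.57471
P₀ = (1-ρ)/(1-ρ^(K+1)) = (1-1.57471)/(1-1.57471^11) = -0.5747/-146.6408 = 0.003919
P_K = P₀×ρ^K = 0.0039192 × 1.57471^10 = 0.0039192 × 93.7575 = 0.3675
Blocking probability P_10 = 0.3675 (36.75%)
L = ρ[1 - (K+1)ρ^K + Kρ^(K+1)] / [(1-ρ)(1-ρ^(K+1))]
L = 1.57471 × (1 - 11×93.7575 + 10×147.6408) / ((1 - 1.57471) × (1 - 147.6408)) = 8.3350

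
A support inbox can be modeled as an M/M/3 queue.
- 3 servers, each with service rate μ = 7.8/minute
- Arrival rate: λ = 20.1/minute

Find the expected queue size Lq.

Traffic intensity: ρ = λ/(cμ) = 20.1/(3×7.8) = 0.8590
Since ρ = 0.8590 < 1, system is stable.
Offered load a = λ/μ = cρ = 20.1/7.8 = 2.5769
P₀ = [ Σₙ₌₀^2 aⁿ/n! + a^3/(3!(1-ρ)) ]⁻¹
Σ = a^0/0! + a^1/1! + a^2/2! = 1.0000 + 2.5769 + 3.3203 = 6.8972
a^3/(3!(1-ρ)) = 17.11214/(6 × 0.1410256) = 20.2234
P₀ = 1/(6.8972 + 20.2234) = 0.03687
Lq = P₀·a^3·ρ / (3!(1-ρ)²) = 0.036872 × 17.1121 × 0.85897 / (6 × 0.019888) = 4.5419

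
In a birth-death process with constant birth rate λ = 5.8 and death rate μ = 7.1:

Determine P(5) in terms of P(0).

For constant rates: P(n)/P(0) = (λ/μ)^n
P(5)/P(0) = (5.8/7.1)^5 = 0.8169^5 = 0.3638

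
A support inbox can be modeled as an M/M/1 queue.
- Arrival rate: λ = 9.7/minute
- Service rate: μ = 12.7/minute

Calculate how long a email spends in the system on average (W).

First, compute utilization: ρ = λ/μ = 9.7/12.7 = 0.7638
For M/M/1: W = 1/(μ-λ)
W = 1/(12.7-9.7) = 1/3.00
W = 0.3333 minutes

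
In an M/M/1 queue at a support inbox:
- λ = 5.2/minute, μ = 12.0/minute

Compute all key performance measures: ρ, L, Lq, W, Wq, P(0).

Step 1: ρ = λ/μ = 5.2/12.0 = 0.4333
Step 2: L = λ/(μ-λ) = 5.2/6.80 = 0.7647
Step 3: Lq = λ²/(μ(μ-λ)) = 27.04/(12.0×6.80) = 0.3314
Step 4: W = 1/(μ-λ) = 1/6.80 = 0.14706
Step 5: Wq = λ/(μ(μ-λ)) = 5.2/(12.0×6.80) = 0.06373
Step 6: P(0) = 1-ρ = 0.5667
Verify: L = λW = 5.2×0.14706 = 0.7647 ✔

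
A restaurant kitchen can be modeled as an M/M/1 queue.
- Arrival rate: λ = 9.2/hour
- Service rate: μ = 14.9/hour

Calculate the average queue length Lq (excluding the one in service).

ρ = λ/μ = 9.2/14.9 = 0.6174
For M/M/1: Lq = λ²/(μ(μ-λ))
Lq = 84.64/(14.9 × 5.70)
Lq = 0.9966 orders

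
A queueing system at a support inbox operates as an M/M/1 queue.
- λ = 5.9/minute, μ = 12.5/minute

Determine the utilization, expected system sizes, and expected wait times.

Step 1: ρ = λ/μ = 5.9/12.5 = 0.4720
Step 2: L = λ/(μ-λ) = 5.9/6.60 = 0.8939
Step 3: Lq = λ²/(μ(μ-λ)) = 34.81/(12.5×6.60) = 0.4219
Step 4: W = 1/(μ-λ) = 1/6.60 = 0.1515
Step 5: Wq = λ/(μ(μ-λ)) = 5.9/(12.5×6.60) = 0.07152
Step 6: P(0) = 1-ρ = 0.5280
Verify: L = λW = 5.9×0.1515 = 0.8939 ✔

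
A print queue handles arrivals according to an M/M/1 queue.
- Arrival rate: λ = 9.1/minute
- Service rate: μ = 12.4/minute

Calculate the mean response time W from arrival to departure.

First, compute utilization: ρ = λ/μ = 9.1/12.4 = 0.7339
For M/M/1: W = 1/(μ-λ)
W = 1/(12.4-9.1) = 1/3.30
W = 0.3030 minutes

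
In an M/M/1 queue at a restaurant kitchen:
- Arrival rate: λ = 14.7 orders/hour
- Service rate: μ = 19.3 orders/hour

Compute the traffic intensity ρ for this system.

Server utilization: ρ = λ/μ
ρ = 14.7/19.3 = 0.7617
The server is busy 76.17% of the time.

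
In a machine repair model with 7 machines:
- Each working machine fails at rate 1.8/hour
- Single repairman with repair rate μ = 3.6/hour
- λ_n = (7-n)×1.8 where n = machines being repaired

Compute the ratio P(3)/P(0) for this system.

P(3)/P(0) = ∏_{i=0}^{3-1} λ_i/μ_{i+1}
= (7-0)×1.8/3.6 × (7-1)×1.8/3.6 × (7-2)×1.8/3.6
= 26.2500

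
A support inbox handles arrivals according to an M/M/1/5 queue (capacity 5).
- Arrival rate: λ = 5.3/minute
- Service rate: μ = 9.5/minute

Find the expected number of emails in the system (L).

ρ = λ/μ = 5.3/9.5 = 0.5579
P₀ = (1-ρ)/(1-ρ^(K+1)) = (1-0.5579)/(1-0.5579^6) = 0.44210/0.96985 = 0.4558
P_K = P₀×ρ^K = 0.4558 × 0.5579^5 = 0.4558 × 0.05405 = 0.02464
L = ρ[1 - (K+1)ρ^K + Kρ^(K+1)] / [(1-ρ)(1-ρ^(K+1))]
L = 0.5579 × (1 - 6×0.054048 + 5×0.030154) / ((1 - 0.5579) × (1 - 0.030154)) = 1.0754 emails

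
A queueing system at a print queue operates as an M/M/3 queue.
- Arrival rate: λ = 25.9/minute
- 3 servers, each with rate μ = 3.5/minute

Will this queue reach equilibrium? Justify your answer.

Stability requires ρ = λ/(cμ) < 1
ρ = 25.9/(3 × 3.5) = 25.9/10.50 = 2.4667
Since 2.4667 ≥ 1, the system is UNSTABLE.
Need c > λ/μ = 25.9/3.5 = 7.40.
Minimum servers needed: c = 8.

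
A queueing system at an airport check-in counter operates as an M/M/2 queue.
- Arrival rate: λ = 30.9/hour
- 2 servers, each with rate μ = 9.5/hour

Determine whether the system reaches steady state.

Stability requires ρ = λ/(cμ) < 1
ρ = 30.9/(2 × 9.5) = 30.9/19.00 = 1.6263
Since 1.6263 ≥ 1, the system is UNSTABLE.
Need c > λ/μ = 30.9/9.5 = 3.25.
Minimum servers needed: c = 4.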